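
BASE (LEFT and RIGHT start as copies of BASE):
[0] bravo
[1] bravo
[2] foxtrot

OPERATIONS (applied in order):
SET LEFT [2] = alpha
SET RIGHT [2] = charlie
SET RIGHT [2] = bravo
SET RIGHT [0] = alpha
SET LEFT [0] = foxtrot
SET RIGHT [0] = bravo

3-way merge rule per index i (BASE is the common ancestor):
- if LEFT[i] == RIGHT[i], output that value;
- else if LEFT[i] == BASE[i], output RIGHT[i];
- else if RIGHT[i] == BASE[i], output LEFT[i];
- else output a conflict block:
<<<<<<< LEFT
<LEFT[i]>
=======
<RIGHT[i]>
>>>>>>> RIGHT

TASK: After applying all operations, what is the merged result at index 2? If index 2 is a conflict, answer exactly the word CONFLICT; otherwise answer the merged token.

Final LEFT:  [foxtrot, bravo, alpha]
Final RIGHT: [bravo, bravo, bravo]
i=0: L=foxtrot, R=bravo=BASE -> take LEFT -> foxtrot
i=1: L=bravo R=bravo -> agree -> bravo
i=2: BASE=foxtrot L=alpha R=bravo all differ -> CONFLICT
Index 2 -> CONFLICT

Answer: CONFLICT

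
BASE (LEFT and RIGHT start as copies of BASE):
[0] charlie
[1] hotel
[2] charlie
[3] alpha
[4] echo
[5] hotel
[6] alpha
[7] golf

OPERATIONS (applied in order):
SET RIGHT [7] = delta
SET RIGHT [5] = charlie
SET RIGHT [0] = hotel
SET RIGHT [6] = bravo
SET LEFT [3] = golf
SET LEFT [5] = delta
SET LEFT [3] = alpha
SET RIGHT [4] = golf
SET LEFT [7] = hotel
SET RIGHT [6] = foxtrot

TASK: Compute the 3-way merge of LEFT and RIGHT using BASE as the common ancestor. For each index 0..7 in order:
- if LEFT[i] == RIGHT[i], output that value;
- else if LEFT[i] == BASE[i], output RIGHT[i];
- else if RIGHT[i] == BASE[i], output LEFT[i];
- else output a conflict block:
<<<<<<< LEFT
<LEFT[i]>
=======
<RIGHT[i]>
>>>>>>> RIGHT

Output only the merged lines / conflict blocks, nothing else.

Answer: hotel
hotel
charlie
alpha
golf
<<<<<<< LEFT
delta
=======
charlie
>>>>>>> RIGHT
foxtrot
<<<<<<< LEFT
hotel
=======
delta
>>>>>>> RIGHT

Derivation:
Final LEFT:  [charlie, hotel, charlie, alpha, echo, delta, alpha, hotel]
Final RIGHT: [hotel, hotel, charlie, alpha, golf, charlie, foxtrot, delta]
i=0: L=charlie=BASE, R=hotel -> take RIGHT -> hotel
i=1: L=hotel R=hotel -> agree -> hotel
i=2: L=charlie R=charlie -> agree -> charlie
i=3: L=alpha R=alpha -> agree -> alpha
i=4: L=echo=BASE, R=golf -> take RIGHT -> golf
i=5: BASE=hotel L=delta R=charlie all differ -> CONFLICT
i=6: L=alpha=BASE, R=foxtrot -> take RIGHT -> foxtrot
i=7: BASE=golf L=hotel R=delta all differ -> CONFLICT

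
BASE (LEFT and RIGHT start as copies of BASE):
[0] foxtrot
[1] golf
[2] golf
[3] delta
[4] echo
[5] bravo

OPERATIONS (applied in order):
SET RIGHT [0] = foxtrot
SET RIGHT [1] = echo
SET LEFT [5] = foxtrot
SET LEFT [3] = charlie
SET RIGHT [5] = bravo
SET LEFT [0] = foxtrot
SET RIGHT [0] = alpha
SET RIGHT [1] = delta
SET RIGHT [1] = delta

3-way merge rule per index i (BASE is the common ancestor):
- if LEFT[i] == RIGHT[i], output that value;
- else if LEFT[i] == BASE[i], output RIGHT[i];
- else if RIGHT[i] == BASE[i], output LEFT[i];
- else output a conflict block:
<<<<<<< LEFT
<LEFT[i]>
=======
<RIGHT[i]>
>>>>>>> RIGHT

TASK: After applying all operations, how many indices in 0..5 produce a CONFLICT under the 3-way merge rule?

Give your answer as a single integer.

Final LEFT:  [foxtrot, golf, golf, charlie, echo, foxtrot]
Final RIGHT: [alpha, delta, golf, delta, echo, bravo]
i=0: L=foxtrot=BASE, R=alpha -> take RIGHT -> alpha
i=1: L=golf=BASE, R=delta -> take RIGHT -> delta
i=2: L=golf R=golf -> agree -> golf
i=3: L=charlie, R=delta=BASE -> take LEFT -> charlie
i=4: L=echo R=echo -> agree -> echo
i=5: L=foxtrot, R=bravo=BASE -> take LEFT -> foxtrot
Conflict count: 0

Answer: 0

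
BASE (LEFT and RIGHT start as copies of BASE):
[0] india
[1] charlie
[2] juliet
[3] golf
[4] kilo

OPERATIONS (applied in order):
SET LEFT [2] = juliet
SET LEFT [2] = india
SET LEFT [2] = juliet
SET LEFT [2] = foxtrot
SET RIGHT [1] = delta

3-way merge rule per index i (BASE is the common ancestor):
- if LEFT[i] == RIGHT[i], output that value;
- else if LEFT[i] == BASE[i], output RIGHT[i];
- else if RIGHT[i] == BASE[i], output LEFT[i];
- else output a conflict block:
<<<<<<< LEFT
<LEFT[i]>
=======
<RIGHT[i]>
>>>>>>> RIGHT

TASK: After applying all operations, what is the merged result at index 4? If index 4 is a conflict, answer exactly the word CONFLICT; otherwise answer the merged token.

Answer: kilo

Derivation:
Final LEFT:  [india, charlie, foxtrot, golf, kilo]
Final RIGHT: [india, delta, juliet, golf, kilo]
i=0: L=india R=india -> agree -> india
i=1: L=charlie=BASE, R=delta -> take RIGHT -> delta
i=2: L=foxtrot, R=juliet=BASE -> take LEFT -> foxtrot
i=3: L=golf R=golf -> agree -> golf
i=4: L=kilo R=kilo -> agree -> kilo
Index 4 -> kilo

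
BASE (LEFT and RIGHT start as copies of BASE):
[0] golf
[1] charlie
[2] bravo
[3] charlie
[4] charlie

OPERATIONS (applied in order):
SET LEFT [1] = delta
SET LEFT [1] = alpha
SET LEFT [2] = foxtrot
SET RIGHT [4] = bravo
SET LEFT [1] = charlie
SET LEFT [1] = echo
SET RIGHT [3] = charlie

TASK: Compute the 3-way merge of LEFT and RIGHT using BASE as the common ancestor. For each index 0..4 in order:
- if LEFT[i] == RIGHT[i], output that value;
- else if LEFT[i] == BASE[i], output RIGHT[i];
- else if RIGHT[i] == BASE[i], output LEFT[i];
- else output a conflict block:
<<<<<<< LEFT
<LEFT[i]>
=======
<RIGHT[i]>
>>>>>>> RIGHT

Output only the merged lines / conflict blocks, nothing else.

Answer: golf
echo
foxtrot
charlie
bravo

Derivation:
Final LEFT:  [golf, echo, foxtrot, charlie, charlie]
Final RIGHT: [golf, charlie, bravo, charlie, bravo]
i=0: L=golf R=golf -> agree -> golf
i=1: L=echo, R=charlie=BASE -> take LEFT -> echo
i=2: L=foxtrot, R=bravo=BASE -> take LEFT -> foxtrot
i=3: L=charlie R=charlie -> agree -> charlie
i=4: L=charlie=BASE, R=bravo -> take RIGHT -> bravo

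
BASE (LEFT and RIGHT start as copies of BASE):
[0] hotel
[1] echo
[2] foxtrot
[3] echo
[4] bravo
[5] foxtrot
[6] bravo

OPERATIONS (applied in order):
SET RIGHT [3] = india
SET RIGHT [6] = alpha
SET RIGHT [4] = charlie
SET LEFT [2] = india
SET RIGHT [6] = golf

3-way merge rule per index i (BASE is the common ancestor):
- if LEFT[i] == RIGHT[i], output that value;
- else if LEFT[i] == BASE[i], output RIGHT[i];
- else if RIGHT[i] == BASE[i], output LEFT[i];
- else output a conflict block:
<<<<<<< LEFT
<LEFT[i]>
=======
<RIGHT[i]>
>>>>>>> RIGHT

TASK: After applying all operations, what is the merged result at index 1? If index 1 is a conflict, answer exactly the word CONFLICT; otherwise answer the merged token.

Final LEFT:  [hotel, echo, india, echo, bravo, foxtrot, bravo]
Final RIGHT: [hotel, echo, foxtrot, india, charlie, foxtrot, golf]
i=0: L=hotel R=hotel -> agree -> hotel
i=1: L=echo R=echo -> agree -> echo
i=2: L=india, R=foxtrot=BASE -> take LEFT -> india
i=3: L=echo=BASE, R=india -> take RIGHT -> india
i=4: L=bravo=BASE, R=charlie -> take RIGHT -> charlie
i=5: L=foxtrot R=foxtrot -> agree -> foxtrot
i=6: L=bravo=BASE, R=golf -> take RIGHT -> golf
Index 1 -> echo

Answer: echo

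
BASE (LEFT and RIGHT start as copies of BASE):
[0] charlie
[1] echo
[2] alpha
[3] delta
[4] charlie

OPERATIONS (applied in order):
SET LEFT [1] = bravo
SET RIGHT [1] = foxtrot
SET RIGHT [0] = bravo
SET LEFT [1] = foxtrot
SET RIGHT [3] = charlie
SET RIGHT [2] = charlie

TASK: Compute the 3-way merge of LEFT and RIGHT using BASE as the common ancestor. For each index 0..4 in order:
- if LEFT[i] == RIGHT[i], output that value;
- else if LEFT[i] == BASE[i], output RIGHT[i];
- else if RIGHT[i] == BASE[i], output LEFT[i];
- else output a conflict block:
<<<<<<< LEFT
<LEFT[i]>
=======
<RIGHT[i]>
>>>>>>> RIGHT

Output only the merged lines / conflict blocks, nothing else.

Final LEFT:  [charlie, foxtrot, alpha, delta, charlie]
Final RIGHT: [bravo, foxtrot, charlie, charlie, charlie]
i=0: L=charlie=BASE, R=bravo -> take RIGHT -> bravo
i=1: L=foxtrot R=foxtrot -> agree -> foxtrot
i=2: L=alpha=BASE, R=charlie -> take RIGHT -> charlie
i=3: L=delta=BASE, R=charlie -> take RIGHT -> charlie
i=4: L=charlie R=charlie -> agree -> charlie

Answer: bravo
foxtrot
charlie
charlie
charlie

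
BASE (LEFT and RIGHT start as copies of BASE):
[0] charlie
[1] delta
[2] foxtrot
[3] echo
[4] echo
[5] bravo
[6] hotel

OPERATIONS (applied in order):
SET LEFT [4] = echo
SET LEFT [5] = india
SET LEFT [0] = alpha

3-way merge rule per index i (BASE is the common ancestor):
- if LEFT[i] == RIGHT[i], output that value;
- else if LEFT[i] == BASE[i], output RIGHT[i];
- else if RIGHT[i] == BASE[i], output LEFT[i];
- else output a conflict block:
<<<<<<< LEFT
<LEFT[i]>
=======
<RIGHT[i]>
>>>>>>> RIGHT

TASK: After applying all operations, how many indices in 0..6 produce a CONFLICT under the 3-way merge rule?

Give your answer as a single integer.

Answer: 0

Derivation:
Final LEFT:  [alpha, delta, foxtrot, echo, echo, india, hotel]
Final RIGHT: [charlie, delta, foxtrot, echo, echo, bravo, hotel]
i=0: L=alpha, R=charlie=BASE -> take LEFT -> alpha
i=1: L=delta R=delta -> agree -> delta
i=2: L=foxtrot R=foxtrot -> agree -> foxtrot
i=3: L=echo R=echo -> agree -> echo
i=4: L=echo R=echo -> agree -> echo
i=5: L=india, R=bravo=BASE -> take LEFT -> india
i=6: L=hotel R=hotel -> agree -> hotel
Conflict count: 0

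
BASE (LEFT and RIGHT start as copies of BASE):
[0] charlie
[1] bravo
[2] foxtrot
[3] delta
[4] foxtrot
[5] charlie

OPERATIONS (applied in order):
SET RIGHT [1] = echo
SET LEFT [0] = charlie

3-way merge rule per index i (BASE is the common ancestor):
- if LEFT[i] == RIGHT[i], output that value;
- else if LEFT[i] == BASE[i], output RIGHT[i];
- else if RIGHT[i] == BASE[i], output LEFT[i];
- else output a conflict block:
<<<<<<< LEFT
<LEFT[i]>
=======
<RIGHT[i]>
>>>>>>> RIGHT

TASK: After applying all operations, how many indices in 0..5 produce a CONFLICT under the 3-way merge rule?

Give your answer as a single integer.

Final LEFT:  [charlie, bravo, foxtrot, delta, foxtrot, charlie]
Final RIGHT: [charlie, echo, foxtrot, delta, foxtrot, charlie]
i=0: L=charlie R=charlie -> agree -> charlie
i=1: L=bravo=BASE, R=echo -> take RIGHT -> echo
i=2: L=foxtrot R=foxtrot -> agree -> foxtrot
i=3: L=delta R=delta -> agree -> delta
i=4: L=foxtrot R=foxtrot -> agree -> foxtrot
i=5: L=charlie R=charlie -> agree -> charlie
Conflict count: 0

Answer: 0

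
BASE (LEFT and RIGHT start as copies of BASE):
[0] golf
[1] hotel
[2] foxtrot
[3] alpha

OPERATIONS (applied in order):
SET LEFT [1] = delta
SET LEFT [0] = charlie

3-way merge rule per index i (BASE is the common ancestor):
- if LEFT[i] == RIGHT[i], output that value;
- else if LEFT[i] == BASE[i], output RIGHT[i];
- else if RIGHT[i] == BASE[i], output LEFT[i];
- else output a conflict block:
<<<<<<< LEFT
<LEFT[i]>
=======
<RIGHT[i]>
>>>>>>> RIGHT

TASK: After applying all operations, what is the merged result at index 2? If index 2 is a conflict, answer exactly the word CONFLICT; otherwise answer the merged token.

Final LEFT:  [charlie, delta, foxtrot, alpha]
Final RIGHT: [golf, hotel, foxtrot, alpha]
i=0: L=charlie, R=golf=BASE -> take LEFT -> charlie
i=1: L=delta, R=hotel=BASE -> take LEFT -> delta
i=2: L=foxtrot R=foxtrot -> agree -> foxtrot
i=3: L=alpha R=alpha -> agree -> alpha
Index 2 -> foxtrot

Answer: foxtrot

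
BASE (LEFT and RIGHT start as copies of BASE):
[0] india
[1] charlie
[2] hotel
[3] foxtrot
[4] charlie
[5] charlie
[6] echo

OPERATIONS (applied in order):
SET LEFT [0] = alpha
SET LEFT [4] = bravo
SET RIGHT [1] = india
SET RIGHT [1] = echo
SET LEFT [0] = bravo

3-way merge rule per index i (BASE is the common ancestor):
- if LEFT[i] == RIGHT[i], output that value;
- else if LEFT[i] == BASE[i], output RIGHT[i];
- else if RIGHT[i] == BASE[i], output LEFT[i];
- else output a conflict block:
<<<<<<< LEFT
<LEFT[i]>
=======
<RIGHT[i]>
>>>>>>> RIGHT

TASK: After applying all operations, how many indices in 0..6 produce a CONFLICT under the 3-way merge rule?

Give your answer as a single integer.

Answer: 0

Derivation:
Final LEFT:  [bravo, charlie, hotel, foxtrot, bravo, charlie, echo]
Final RIGHT: [india, echo, hotel, foxtrot, charlie, charlie, echo]
i=0: L=bravo, R=india=BASE -> take LEFT -> bravo
i=1: L=charlie=BASE, R=echo -> take RIGHT -> echo
i=2: L=hotel R=hotel -> agree -> hotel
i=3: L=foxtrot R=foxtrot -> agree -> foxtrot
i=4: L=bravo, R=charlie=BASE -> take LEFT -> bravo
i=5: L=charlie R=charlie -> agree -> charlie
i=6: L=echo R=echo -> agree -> echo
Conflict count: 0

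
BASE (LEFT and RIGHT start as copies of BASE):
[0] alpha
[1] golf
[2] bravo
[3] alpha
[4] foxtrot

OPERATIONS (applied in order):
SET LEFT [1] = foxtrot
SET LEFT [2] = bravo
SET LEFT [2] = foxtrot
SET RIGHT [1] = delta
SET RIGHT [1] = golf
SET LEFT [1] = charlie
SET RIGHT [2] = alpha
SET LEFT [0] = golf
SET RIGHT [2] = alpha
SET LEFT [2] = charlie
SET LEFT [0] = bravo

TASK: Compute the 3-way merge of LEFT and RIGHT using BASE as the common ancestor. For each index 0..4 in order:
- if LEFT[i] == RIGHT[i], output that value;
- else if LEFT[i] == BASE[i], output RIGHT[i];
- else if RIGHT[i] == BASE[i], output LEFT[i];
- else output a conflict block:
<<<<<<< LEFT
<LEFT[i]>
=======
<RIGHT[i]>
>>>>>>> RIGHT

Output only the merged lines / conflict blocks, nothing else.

Answer: bravo
charlie
<<<<<<< LEFT
charlie
=======
alpha
>>>>>>> RIGHT
alpha
foxtrot

Derivation:
Final LEFT:  [bravo, charlie, charlie, alpha, foxtrot]
Final RIGHT: [alpha, golf, alpha, alpha, foxtrot]
i=0: L=bravo, R=alpha=BASE -> take LEFT -> bravo
i=1: L=charlie, R=golf=BASE -> take LEFT -> charlie
i=2: BASE=bravo L=charlie R=alpha all differ -> CONFLICT
i=3: L=alpha R=alpha -> agree -> alpha
i=4: L=foxtrot R=foxtrot -> agree -> foxtrot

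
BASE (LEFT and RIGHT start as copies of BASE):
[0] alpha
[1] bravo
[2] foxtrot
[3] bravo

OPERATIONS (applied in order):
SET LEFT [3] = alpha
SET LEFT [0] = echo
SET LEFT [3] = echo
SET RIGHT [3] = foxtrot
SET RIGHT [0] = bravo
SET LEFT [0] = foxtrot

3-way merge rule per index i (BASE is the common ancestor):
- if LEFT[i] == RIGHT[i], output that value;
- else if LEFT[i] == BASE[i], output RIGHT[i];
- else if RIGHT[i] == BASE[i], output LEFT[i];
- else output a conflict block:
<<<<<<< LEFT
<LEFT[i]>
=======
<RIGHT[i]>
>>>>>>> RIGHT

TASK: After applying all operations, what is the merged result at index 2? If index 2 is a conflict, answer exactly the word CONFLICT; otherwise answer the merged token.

Answer: foxtrot

Derivation:
Final LEFT:  [foxtrot, bravo, foxtrot, echo]
Final RIGHT: [bravo, bravo, foxtrot, foxtrot]
i=0: BASE=alpha L=foxtrot R=bravo all differ -> CONFLICT
i=1: L=bravo R=bravo -> agree -> bravo
i=2: L=foxtrot R=foxtrot -> agree -> foxtrot
i=3: BASE=bravo L=echo R=foxtrot all differ -> CONFLICT
Index 2 -> foxtrot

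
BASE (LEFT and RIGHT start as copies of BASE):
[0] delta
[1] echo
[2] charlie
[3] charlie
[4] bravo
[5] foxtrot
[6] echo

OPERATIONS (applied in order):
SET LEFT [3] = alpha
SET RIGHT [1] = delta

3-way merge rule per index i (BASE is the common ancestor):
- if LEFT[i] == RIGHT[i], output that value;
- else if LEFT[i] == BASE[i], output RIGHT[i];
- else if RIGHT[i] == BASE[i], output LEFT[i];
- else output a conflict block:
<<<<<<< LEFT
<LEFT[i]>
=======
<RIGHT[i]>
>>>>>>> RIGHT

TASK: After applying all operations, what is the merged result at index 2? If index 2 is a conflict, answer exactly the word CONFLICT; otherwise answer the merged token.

Final LEFT:  [delta, echo, charlie, alpha, bravo, foxtrot, echo]
Final RIGHT: [delta, delta, charlie, charlie, bravo, foxtrot, echo]
i=0: L=delta R=delta -> agree -> delta
i=1: L=echo=BASE, R=delta -> take RIGHT -> delta
i=2: L=charlie R=charlie -> agree -> charlie
i=3: L=alpha, R=charlie=BASE -> take LEFT -> alpha
i=4: L=bravo R=bravo -> agree -> bravo
i=5: L=foxtrot R=foxtrot -> agree -> foxtrot
i=6: L=echo R=echo -> agree -> echo
Index 2 -> charlie

Answer: charlie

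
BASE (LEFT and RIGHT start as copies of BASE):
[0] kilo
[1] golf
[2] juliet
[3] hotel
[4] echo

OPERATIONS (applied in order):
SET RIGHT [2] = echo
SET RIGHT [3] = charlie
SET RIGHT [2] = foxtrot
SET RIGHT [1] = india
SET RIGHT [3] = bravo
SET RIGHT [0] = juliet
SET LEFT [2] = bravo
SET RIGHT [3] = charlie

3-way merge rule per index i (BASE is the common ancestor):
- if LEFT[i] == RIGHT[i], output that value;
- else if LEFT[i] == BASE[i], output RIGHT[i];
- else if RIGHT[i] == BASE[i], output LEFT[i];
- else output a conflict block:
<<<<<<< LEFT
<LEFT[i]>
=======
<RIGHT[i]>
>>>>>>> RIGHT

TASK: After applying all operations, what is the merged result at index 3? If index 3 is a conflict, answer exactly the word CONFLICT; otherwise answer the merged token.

Answer: charlie

Derivation:
Final LEFT:  [kilo, golf, bravo, hotel, echo]
Final RIGHT: [juliet, india, foxtrot, charlie, echo]
i=0: L=kilo=BASE, R=juliet -> take RIGHT -> juliet
i=1: L=golf=BASE, R=india -> take RIGHT -> india
i=2: BASE=juliet L=bravo R=foxtrot all differ -> CONFLICT
i=3: L=hotel=BASE, R=charlie -> take RIGHT -> charlie
i=4: L=echo R=echo -> agree -> echo
Index 3 -> charlie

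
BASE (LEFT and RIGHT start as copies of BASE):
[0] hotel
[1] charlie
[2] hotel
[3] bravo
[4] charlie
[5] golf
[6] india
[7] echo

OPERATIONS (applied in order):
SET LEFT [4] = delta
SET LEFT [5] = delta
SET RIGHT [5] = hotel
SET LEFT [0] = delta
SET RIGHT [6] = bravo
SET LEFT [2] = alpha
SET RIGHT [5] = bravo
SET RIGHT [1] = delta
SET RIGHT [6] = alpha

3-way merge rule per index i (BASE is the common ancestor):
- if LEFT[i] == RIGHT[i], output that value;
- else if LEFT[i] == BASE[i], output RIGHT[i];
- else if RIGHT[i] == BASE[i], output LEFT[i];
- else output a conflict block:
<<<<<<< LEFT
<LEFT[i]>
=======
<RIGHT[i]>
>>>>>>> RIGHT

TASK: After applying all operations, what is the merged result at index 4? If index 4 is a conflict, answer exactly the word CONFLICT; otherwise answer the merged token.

Final LEFT:  [delta, charlie, alpha, bravo, delta, delta, india, echo]
Final RIGHT: [hotel, delta, hotel, bravo, charlie, bravo, alpha, echo]
i=0: L=delta, R=hotel=BASE -> take LEFT -> delta
i=1: L=charlie=BASE, R=delta -> take RIGHT -> delta
i=2: L=alpha, R=hotel=BASE -> take LEFT -> alpha
i=3: L=bravo R=bravo -> agree -> bravo
i=4: L=delta, R=charlie=BASE -> take LEFT -> delta
i=5: BASE=golf L=delta R=bravo all differ -> CONFLICT
i=6: L=india=BASE, R=alpha -> take RIGHT -> alpha
i=7: L=echo R=echo -> agree -> echo
Index 4 -> delta

Answer: delta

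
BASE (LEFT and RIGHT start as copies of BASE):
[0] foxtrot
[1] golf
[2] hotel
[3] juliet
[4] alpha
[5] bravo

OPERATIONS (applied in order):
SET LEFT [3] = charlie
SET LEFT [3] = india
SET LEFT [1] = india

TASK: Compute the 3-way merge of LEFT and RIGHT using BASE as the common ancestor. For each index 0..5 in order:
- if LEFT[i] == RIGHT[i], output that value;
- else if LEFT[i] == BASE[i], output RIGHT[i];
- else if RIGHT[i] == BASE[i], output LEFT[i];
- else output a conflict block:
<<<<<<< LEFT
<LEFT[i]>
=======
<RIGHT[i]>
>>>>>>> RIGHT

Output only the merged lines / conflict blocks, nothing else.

Answer: foxtrot
india
hotel
india
alpha
bravo

Derivation:
Final LEFT:  [foxtrot, india, hotel, india, alpha, bravo]
Final RIGHT: [foxtrot, golf, hotel, juliet, alpha, bravo]
i=0: L=foxtrot R=foxtrot -> agree -> foxtrot
i=1: L=india, R=golf=BASE -> take LEFT -> india
i=2: L=hotel R=hotel -> agree -> hotel
i=3: L=india, R=juliet=BASE -> take LEFT -> india
i=4: L=alpha R=alpha -> agree -> alpha
i=5: L=bravo R=bravo -> agree -> bravo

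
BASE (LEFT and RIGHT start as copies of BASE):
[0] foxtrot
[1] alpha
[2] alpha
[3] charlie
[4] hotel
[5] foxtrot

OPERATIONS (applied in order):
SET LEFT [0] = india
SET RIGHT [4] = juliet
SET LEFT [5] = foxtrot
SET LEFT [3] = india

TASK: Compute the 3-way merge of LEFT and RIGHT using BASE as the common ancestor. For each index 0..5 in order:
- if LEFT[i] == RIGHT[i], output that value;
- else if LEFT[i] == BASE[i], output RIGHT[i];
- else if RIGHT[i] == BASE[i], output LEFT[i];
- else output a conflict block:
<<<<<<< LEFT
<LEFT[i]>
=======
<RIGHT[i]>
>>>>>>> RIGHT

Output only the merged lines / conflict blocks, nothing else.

Answer: india
alpha
alpha
india
juliet
foxtrot

Derivation:
Final LEFT:  [india, alpha, alpha, india, hotel, foxtrot]
Final RIGHT: [foxtrot, alpha, alpha, charlie, juliet, foxtrot]
i=0: L=india, R=foxtrot=BASE -> take LEFT -> india
i=1: L=alpha R=alpha -> agree -> alpha
i=2: L=alpha R=alpha -> agree -> alpha
i=3: L=india, R=charlie=BASE -> take LEFT -> india
i=4: L=hotel=BASE, R=juliet -> take RIGHT -> juliet
i=5: L=foxtrot R=foxtrot -> agree -> foxtrot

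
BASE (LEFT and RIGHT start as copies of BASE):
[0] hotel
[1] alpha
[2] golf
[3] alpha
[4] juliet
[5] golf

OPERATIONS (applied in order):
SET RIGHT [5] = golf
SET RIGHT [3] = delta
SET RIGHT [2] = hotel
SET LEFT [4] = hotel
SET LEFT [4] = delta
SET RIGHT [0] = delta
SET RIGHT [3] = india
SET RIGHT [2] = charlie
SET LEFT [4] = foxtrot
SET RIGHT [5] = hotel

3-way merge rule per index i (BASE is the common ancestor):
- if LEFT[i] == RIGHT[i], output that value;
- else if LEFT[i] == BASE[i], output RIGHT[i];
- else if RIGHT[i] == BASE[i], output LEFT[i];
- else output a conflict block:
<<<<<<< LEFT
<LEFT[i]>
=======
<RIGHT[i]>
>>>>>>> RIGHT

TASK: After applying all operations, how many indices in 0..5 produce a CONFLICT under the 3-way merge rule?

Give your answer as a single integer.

Final LEFT:  [hotel, alpha, golf, alpha, foxtrot, golf]
Final RIGHT: [delta, alpha, charlie, india, juliet, hotel]
i=0: L=hotel=BASE, R=delta -> take RIGHT -> delta
i=1: L=alpha R=alpha -> agree -> alpha
i=2: L=golf=BASE, R=charlie -> take RIGHT -> charlie
i=3: L=alpha=BASE, R=india -> take RIGHT -> india
i=4: L=foxtrot, R=juliet=BASE -> take LEFT -> foxtrot
i=5: L=golf=BASE, R=hotel -> take RIGHT -> hotel
Conflict count: 0

Answer: 0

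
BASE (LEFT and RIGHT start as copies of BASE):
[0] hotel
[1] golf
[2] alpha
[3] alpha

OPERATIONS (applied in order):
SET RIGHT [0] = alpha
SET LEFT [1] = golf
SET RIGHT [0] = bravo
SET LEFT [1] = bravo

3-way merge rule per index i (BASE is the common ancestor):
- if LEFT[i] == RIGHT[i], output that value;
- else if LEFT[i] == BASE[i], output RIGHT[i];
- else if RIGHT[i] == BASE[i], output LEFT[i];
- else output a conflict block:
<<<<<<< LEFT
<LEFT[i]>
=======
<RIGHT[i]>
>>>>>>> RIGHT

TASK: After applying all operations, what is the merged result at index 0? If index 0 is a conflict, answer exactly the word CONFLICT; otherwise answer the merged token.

Final LEFT:  [hotel, bravo, alpha, alpha]
Final RIGHT: [bravo, golf, alpha, alpha]
i=0: L=hotel=BASE, R=bravo -> take RIGHT -> bravo
i=1: L=bravo, R=golf=BASE -> take LEFT -> bravo
i=2: L=alpha R=alpha -> agree -> alpha
i=3: L=alpha R=alpha -> agree -> alpha
Index 0 -> bravo

Answer: bravo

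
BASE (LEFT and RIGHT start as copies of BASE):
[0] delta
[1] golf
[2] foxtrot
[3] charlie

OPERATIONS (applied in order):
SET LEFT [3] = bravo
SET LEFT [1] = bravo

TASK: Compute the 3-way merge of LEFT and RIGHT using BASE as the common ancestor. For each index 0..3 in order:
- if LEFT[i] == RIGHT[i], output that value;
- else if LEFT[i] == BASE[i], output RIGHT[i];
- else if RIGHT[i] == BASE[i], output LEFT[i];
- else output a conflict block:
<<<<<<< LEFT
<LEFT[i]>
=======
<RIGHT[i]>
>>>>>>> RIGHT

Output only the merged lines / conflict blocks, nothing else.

Answer: delta
bravo
foxtrot
bravo

Derivation:
Final LEFT:  [delta, bravo, foxtrot, bravo]
Final RIGHT: [delta, golf, foxtrot, charlie]
i=0: L=delta R=delta -> agree -> delta
i=1: L=bravo, R=golf=BASE -> take LEFT -> bravo
i=2: L=foxtrot R=foxtrot -> agree -> foxtrot
i=3: L=bravo, R=charlie=BASE -> take LEFT -> bravo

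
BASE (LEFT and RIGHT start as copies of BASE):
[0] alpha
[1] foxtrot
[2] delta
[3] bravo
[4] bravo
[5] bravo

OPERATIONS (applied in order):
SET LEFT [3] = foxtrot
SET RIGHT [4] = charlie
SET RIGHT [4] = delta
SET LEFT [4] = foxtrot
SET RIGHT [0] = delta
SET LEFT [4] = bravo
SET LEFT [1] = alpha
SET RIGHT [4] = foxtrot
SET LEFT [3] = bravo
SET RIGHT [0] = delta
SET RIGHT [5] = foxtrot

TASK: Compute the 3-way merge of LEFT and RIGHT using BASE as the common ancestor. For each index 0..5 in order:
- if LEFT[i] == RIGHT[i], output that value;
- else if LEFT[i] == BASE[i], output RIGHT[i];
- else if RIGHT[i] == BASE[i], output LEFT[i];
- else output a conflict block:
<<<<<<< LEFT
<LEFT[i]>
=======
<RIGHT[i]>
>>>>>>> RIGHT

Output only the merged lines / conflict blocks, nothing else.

Answer: delta
alpha
delta
bravo
foxtrot
foxtrot

Derivation:
Final LEFT:  [alpha, alpha, delta, bravo, bravo, bravo]
Final RIGHT: [delta, foxtrot, delta, bravo, foxtrot, foxtrot]
i=0: L=alpha=BASE, R=delta -> take RIGHT -> delta
i=1: L=alpha, R=foxtrot=BASE -> take LEFT -> alpha
i=2: L=delta R=delta -> agree -> delta
i=3: L=bravo R=bravo -> agree -> bravo
i=4: L=bravo=BASE, R=foxtrot -> take RIGHT -> foxtrot
i=5: L=bravo=BASE, R=foxtrot -> take RIGHT -> foxtrot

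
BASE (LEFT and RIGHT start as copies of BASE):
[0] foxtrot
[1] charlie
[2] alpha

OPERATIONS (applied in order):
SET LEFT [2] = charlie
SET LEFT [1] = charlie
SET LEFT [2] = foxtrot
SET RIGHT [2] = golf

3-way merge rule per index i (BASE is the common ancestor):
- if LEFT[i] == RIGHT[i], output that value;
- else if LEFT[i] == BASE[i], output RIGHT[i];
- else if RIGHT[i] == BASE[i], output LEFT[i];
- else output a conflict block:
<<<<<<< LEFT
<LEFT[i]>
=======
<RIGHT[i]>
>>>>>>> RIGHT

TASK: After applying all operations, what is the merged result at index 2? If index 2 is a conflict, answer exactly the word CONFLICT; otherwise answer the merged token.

Final LEFT:  [foxtrot, charlie, foxtrot]
Final RIGHT: [foxtrot, charlie, golf]
i=0: L=foxtrot R=foxtrot -> agree -> foxtrot
i=1: L=charlie R=charlie -> agree -> charlie
i=2: BASE=alpha L=foxtrot R=golf all differ -> CONFLICT
Index 2 -> CONFLICT

Answer: CONFLICT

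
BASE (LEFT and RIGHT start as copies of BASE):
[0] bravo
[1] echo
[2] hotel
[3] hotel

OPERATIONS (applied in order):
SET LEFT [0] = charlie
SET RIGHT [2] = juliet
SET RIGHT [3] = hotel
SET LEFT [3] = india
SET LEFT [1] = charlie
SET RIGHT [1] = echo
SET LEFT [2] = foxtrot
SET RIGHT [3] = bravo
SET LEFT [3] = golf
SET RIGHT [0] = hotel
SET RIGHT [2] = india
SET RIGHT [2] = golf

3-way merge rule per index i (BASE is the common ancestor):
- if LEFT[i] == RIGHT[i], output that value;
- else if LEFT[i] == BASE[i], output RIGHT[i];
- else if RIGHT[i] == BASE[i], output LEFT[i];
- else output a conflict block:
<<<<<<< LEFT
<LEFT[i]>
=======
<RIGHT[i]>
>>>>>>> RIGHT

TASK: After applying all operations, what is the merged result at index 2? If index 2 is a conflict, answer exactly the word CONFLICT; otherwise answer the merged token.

Answer: CONFLICT

Derivation:
Final LEFT:  [charlie, charlie, foxtrot, golf]
Final RIGHT: [hotel, echo, golf, bravo]
i=0: BASE=bravo L=charlie R=hotel all differ -> CONFLICT
i=1: L=charlie, R=echo=BASE -> take LEFT -> charlie
i=2: BASE=hotel L=foxtrot R=golf all differ -> CONFLICT
i=3: BASE=hotel L=golf R=bravo all differ -> CONFLICT
Index 2 -> CONFLICT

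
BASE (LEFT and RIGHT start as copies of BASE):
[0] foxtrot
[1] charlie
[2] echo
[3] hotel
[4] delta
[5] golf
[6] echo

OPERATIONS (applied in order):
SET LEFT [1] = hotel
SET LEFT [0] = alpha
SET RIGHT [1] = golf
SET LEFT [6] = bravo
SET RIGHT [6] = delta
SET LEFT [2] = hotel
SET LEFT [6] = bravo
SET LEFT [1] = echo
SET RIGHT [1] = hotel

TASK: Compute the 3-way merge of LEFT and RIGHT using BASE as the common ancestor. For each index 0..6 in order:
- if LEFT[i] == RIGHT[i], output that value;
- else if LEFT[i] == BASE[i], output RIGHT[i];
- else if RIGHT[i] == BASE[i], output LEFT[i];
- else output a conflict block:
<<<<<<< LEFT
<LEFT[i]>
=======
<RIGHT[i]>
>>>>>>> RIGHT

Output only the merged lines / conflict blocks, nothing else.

Answer: alpha
<<<<<<< LEFT
echo
=======
hotel
>>>>>>> RIGHT
hotel
hotel
delta
golf
<<<<<<< LEFT
bravo
=======
delta
>>>>>>> RIGHT

Derivation:
Final LEFT:  [alpha, echo, hotel, hotel, delta, golf, bravo]
Final RIGHT: [foxtrot, hotel, echo, hotel, delta, golf, delta]
i=0: L=alpha, R=foxtrot=BASE -> take LEFT -> alpha
i=1: BASE=charlie L=echo R=hotel all differ -> CONFLICT
i=2: L=hotel, R=echo=BASE -> take LEFT -> hotel
i=3: L=hotel R=hotel -> agree -> hotel
i=4: L=delta R=delta -> agree -> delta
i=5: L=golf R=golf -> agree -> golf
i=6: BASE=echo L=bravo R=delta all differ -> CONFLICT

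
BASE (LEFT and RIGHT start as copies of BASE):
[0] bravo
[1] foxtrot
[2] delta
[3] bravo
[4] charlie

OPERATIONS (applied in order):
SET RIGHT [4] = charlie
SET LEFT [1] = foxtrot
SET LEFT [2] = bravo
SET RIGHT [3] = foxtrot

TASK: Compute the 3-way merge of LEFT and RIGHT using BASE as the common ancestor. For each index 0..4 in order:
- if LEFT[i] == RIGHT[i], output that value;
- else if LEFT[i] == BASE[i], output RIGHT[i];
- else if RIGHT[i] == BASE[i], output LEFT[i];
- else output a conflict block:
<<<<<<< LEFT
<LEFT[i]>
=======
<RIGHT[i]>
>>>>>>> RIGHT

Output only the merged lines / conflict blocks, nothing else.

Answer: bravo
foxtrot
bravo
foxtrot
charlie

Derivation:
Final LEFT:  [bravo, foxtrot, bravo, bravo, charlie]
Final RIGHT: [bravo, foxtrot, delta, foxtrot, charlie]
i=0: L=bravo R=bravo -> agree -> bravo
i=1: L=foxtrot R=foxtrot -> agree -> foxtrot
i=2: L=bravo, R=delta=BASE -> take LEFT -> bravo
i=3: L=bravo=BASE, R=foxtrot -> take RIGHT -> foxtrot
i=4: L=charlie R=charlie -> agree -> charlie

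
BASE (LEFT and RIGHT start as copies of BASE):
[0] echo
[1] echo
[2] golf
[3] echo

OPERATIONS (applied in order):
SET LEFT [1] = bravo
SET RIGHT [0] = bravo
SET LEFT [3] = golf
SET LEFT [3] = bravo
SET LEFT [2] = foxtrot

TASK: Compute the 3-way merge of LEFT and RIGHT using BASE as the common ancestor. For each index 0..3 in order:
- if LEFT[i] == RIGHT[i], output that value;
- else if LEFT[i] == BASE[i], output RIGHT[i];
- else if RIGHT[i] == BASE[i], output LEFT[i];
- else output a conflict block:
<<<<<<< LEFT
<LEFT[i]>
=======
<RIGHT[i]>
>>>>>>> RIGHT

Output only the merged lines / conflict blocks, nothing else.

Answer: bravo
bravo
foxtrot
bravo

Derivation:
Final LEFT:  [echo, bravo, foxtrot, bravo]
Final RIGHT: [bravo, echo, golf, echo]
i=0: L=echo=BASE, R=bravo -> take RIGHT -> bravo
i=1: L=bravo, R=echo=BASE -> take LEFT -> bravo
i=2: L=foxtrot, R=golf=BASE -> take LEFT -> foxtrot
i=3: L=bravo, R=echo=BASE -> take LEFT -> bravo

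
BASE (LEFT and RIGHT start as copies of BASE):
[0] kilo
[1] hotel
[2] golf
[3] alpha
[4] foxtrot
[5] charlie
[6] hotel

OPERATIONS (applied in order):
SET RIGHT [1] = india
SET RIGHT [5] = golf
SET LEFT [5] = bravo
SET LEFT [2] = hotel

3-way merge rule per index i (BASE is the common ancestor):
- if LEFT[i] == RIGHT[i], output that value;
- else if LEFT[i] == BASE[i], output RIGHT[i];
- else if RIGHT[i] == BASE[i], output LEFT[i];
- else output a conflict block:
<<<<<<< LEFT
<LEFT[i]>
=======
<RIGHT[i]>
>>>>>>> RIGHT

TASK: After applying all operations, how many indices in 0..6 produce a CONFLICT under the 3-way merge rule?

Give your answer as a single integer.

Final LEFT:  [kilo, hotel, hotel, alpha, foxtrot, bravo, hotel]
Final RIGHT: [kilo, india, golf, alpha, foxtrot, golf, hotel]
i=0: L=kilo R=kilo -> agree -> kilo
i=1: L=hotel=BASE, R=india -> take RIGHT -> india
i=2: L=hotel, R=golf=BASE -> take LEFT -> hotel
i=3: L=alpha R=alpha -> agree -> alpha
i=4: L=foxtrot R=foxtrot -> agree -> foxtrot
i=5: BASE=charlie L=bravo R=golf all differ -> CONFLICT
i=6: L=hotel R=hotel -> agree -> hotel
Conflict count: 1

Answer: 1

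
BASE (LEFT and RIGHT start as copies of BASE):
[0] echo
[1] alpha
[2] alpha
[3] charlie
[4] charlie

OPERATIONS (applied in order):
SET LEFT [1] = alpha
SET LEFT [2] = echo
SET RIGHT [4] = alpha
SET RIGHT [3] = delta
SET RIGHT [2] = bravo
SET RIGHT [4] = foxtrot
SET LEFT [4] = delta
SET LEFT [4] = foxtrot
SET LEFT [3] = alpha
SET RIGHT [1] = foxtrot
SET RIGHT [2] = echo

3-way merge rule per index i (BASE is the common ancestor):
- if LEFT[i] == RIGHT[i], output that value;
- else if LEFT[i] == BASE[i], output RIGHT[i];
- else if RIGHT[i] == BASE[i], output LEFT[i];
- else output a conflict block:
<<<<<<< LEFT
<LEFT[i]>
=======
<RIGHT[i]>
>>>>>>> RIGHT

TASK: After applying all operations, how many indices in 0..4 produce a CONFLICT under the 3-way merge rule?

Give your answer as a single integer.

Final LEFT:  [echo, alpha, echo, alpha, foxtrot]
Final RIGHT: [echo, foxtrot, echo, delta, foxtrot]
i=0: L=echo R=echo -> agree -> echo
i=1: L=alpha=BASE, R=foxtrot -> take RIGHT -> foxtrot
i=2: L=echo R=echo -> agree -> echo
i=3: BASE=charlie L=alpha R=delta all differ -> CONFLICT
i=4: L=foxtrot R=foxtrot -> agree -> foxtrot
Conflict count: 1

Answer: 1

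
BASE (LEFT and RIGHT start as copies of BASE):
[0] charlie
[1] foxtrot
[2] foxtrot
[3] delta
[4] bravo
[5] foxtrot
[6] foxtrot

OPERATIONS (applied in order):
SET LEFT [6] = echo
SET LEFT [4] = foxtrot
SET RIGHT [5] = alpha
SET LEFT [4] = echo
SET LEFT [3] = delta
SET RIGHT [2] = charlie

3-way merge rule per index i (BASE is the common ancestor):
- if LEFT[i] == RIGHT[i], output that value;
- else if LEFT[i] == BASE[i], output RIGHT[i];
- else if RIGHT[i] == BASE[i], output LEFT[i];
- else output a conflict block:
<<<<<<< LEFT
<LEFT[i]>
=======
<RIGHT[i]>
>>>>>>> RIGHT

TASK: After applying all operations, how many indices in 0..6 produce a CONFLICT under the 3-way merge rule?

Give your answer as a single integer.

Answer: 0

Derivation:
Final LEFT:  [charlie, foxtrot, foxtrot, delta, echo, foxtrot, echo]
Final RIGHT: [charlie, foxtrot, charlie, delta, bravo, alpha, foxtrot]
i=0: L=charlie R=charlie -> agree -> charlie
i=1: L=foxtrot R=foxtrot -> agree -> foxtrot
i=2: L=foxtrot=BASE, R=charlie -> take RIGHT -> charlie
i=3: L=delta R=delta -> agree -> delta
i=4: L=echo, R=bravo=BASE -> take LEFT -> echo
i=5: L=foxtrot=BASE, R=alpha -> take RIGHT -> alpha
i=6: L=echo, R=foxtrot=BASE -> take LEFT -> echo
Conflict count: 0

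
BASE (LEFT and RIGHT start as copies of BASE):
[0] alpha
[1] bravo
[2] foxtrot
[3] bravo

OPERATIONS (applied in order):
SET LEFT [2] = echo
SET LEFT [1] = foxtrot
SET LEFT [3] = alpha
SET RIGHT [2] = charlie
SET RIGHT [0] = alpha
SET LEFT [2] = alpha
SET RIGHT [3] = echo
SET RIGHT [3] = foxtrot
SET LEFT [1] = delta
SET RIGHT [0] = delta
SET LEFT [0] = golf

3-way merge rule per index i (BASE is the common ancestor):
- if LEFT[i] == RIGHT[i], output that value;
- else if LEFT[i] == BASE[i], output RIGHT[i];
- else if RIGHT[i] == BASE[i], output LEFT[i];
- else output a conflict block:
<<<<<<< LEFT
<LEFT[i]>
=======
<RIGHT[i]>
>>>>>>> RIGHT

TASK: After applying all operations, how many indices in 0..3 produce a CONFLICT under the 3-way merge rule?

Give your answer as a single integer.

Answer: 3

Derivation:
Final LEFT:  [golf, delta, alpha, alpha]
Final RIGHT: [delta, bravo, charlie, foxtrot]
i=0: BASE=alpha L=golf R=delta all differ -> CONFLICT
i=1: L=delta, R=bravo=BASE -> take LEFT -> delta
i=2: BASE=foxtrot L=alpha R=charlie all differ -> CONFLICT
i=3: BASE=bravo L=alpha R=foxtrot all differ -> CONFLICT
Conflict count: 3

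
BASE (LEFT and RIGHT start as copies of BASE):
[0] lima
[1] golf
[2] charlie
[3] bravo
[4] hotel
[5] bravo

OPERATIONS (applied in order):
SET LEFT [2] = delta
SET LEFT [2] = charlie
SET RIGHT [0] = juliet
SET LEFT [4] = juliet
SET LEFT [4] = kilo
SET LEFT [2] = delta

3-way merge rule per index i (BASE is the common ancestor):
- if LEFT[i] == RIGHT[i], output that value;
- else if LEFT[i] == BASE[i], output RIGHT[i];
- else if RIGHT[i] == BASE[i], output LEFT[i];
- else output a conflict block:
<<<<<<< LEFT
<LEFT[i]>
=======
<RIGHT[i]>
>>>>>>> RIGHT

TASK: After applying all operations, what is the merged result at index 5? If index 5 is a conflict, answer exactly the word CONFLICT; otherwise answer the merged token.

Answer: bravo

Derivation:
Final LEFT:  [lima, golf, delta, bravo, kilo, bravo]
Final RIGHT: [juliet, golf, charlie, bravo, hotel, bravo]
i=0: L=lima=BASE, R=juliet -> take RIGHT -> juliet
i=1: L=golf R=golf -> agree -> golf
i=2: L=delta, R=charlie=BASE -> take LEFT -> delta
i=3: L=bravo R=bravo -> agree -> bravo
i=4: L=kilo, R=hotel=BASE -> take LEFT -> kilo
i=5: L=bravo R=bravo -> agree -> bravo
Index 5 -> bravo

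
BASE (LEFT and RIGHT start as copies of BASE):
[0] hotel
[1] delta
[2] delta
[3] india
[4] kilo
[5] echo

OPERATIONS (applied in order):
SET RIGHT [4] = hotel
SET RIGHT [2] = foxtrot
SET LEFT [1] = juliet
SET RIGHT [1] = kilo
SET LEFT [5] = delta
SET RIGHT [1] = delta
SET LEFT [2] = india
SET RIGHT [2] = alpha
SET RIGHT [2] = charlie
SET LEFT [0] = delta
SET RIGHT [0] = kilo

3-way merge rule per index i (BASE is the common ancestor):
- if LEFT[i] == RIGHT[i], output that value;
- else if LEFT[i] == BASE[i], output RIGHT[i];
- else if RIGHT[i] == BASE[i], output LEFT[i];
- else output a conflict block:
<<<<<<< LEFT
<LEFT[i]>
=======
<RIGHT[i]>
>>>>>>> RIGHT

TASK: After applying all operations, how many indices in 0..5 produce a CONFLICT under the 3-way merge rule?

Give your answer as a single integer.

Final LEFT:  [delta, juliet, india, india, kilo, delta]
Final RIGHT: [kilo, delta, charlie, india, hotel, echo]
i=0: BASE=hotel L=delta R=kilo all differ -> CONFLICT
i=1: L=juliet, R=delta=BASE -> take LEFT -> juliet
i=2: BASE=delta L=india R=charlie all differ -> CONFLICT
i=3: L=india R=india -> agree -> india
i=4: L=kilo=BASE, R=hotel -> take RIGHT -> hotel
i=5: L=delta, R=echo=BASE -> take LEFT -> delta
Conflict count: 2

Answer: 2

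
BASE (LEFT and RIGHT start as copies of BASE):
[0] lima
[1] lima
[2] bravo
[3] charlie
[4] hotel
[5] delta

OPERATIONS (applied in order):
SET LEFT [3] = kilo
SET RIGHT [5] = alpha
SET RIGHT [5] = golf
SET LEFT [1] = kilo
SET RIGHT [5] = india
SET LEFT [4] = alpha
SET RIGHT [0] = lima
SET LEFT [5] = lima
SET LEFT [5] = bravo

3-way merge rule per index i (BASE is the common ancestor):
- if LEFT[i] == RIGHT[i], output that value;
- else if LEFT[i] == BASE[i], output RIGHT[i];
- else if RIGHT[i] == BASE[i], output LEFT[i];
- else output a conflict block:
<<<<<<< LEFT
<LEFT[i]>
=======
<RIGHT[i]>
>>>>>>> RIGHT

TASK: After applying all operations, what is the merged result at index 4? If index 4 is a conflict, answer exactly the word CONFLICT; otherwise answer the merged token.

Final LEFT:  [lima, kilo, bravo, kilo, alpha, bravo]
Final RIGHT: [lima, lima, bravo, charlie, hotel, india]
i=0: L=lima R=lima -> agree -> lima
i=1: L=kilo, R=lima=BASE -> take LEFT -> kilo
i=2: L=bravo R=bravo -> agree -> bravo
i=3: L=kilo, R=charlie=BASE -> take LEFT -> kilo
i=4: L=alpha, R=hotel=BASE -> take LEFT -> alpha
i=5: BASE=delta L=bravo R=india all differ -> CONFLICT
Index 4 -> alpha

Answer: alpha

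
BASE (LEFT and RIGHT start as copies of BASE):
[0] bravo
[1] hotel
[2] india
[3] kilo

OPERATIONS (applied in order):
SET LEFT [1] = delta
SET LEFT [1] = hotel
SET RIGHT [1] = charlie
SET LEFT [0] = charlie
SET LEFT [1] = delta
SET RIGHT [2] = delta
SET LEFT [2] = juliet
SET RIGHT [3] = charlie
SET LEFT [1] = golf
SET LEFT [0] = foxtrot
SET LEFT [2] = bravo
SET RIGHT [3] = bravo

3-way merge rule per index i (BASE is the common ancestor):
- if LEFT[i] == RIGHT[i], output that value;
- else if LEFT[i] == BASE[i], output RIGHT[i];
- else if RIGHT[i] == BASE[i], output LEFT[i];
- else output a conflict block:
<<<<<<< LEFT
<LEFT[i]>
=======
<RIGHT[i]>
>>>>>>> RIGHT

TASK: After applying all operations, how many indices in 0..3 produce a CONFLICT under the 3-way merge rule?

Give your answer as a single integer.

Answer: 2

Derivation:
Final LEFT:  [foxtrot, golf, bravo, kilo]
Final RIGHT: [bravo, charlie, delta, bravo]
i=0: L=foxtrot, R=bravo=BASE -> take LEFT -> foxtrot
i=1: BASE=hotel L=golf R=charlie all differ -> CONFLICT
i=2: BASE=india L=bravo R=delta all differ -> CONFLICT
i=3: L=kilo=BASE, R=bravo -> take RIGHT -> bravo
Conflict count: 2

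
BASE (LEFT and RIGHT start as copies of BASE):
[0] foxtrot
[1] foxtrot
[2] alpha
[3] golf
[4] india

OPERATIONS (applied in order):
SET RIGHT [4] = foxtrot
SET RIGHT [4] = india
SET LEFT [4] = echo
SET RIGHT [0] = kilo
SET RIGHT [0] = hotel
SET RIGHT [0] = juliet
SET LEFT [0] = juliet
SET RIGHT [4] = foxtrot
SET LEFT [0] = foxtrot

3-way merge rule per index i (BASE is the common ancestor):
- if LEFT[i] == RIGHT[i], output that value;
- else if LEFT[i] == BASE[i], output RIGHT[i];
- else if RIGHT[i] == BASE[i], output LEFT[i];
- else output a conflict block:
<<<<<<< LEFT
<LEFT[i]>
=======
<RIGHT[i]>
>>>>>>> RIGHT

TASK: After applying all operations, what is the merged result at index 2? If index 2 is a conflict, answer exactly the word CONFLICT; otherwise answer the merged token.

Answer: alpha

Derivation:
Final LEFT:  [foxtrot, foxtrot, alpha, golf, echo]
Final RIGHT: [juliet, foxtrot, alpha, golf, foxtrot]
i=0: L=foxtrot=BASE, R=juliet -> take RIGHT -> juliet
i=1: L=foxtrot R=foxtrot -> agree -> foxtrot
i=2: L=alpha R=alpha -> agree -> alpha
i=3: L=golf R=golf -> agree -> golf
i=4: BASE=india L=echo R=foxtrot all differ -> CONFLICT
Index 2 -> alpha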